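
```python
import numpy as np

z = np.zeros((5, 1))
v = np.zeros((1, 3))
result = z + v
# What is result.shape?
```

(5, 3)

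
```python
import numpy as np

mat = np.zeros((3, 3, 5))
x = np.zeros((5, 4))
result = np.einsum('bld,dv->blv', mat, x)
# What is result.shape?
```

(3, 3, 4)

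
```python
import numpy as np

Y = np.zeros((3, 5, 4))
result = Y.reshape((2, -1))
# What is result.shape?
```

(2, 30)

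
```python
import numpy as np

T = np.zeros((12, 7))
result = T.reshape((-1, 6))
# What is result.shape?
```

(14, 6)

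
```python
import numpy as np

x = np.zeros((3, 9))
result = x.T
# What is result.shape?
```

(9, 3)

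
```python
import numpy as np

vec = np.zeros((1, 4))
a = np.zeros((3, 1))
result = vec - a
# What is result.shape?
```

(3, 4)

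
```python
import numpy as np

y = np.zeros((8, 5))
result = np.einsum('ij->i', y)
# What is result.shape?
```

(8,)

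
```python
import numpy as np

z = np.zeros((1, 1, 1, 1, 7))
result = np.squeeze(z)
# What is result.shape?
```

(7,)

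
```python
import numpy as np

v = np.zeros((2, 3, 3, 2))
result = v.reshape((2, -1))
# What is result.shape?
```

(2, 18)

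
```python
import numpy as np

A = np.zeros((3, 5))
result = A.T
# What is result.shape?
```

(5, 3)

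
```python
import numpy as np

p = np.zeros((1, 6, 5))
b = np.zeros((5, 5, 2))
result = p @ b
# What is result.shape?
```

(5, 6, 2)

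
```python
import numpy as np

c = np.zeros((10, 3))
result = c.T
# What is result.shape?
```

(3, 10)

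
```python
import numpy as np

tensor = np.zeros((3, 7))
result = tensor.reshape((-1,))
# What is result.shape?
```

(21,)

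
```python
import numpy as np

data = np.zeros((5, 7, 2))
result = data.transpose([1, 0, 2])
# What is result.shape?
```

(7, 5, 2)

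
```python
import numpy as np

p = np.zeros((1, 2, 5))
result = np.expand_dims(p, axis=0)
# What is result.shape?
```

(1, 1, 2, 5)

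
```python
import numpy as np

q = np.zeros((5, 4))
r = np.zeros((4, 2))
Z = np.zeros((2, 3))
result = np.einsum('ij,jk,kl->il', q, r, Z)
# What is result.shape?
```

(5, 3)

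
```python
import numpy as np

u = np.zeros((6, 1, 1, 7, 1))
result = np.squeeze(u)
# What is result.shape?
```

(6, 7)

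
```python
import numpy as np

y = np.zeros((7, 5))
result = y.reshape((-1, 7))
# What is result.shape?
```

(5, 7)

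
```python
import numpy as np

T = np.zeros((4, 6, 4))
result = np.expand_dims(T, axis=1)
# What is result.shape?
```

(4, 1, 6, 4)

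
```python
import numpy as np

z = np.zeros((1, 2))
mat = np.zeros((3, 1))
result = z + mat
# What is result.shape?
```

(3, 2)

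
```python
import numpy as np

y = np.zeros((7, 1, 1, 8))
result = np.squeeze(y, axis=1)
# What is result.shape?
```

(7, 1, 8)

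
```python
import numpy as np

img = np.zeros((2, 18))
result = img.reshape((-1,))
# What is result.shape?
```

(36,)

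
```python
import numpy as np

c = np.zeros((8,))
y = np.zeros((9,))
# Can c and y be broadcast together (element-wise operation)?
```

No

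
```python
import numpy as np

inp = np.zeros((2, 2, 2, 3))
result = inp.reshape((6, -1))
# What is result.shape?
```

(6, 4)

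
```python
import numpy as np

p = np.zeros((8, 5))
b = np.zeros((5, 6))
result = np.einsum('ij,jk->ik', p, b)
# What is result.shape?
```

(8, 6)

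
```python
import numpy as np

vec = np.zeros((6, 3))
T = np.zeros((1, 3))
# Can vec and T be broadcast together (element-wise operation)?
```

Yes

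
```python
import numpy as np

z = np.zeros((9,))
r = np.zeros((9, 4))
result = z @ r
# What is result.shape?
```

(4,)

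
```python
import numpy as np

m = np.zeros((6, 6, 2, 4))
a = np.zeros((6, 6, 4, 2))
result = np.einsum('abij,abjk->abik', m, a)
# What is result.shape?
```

(6, 6, 2, 2)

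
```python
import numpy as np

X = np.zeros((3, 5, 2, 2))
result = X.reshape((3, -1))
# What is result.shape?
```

(3, 20)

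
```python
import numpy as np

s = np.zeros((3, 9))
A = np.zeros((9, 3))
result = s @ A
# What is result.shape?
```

(3, 3)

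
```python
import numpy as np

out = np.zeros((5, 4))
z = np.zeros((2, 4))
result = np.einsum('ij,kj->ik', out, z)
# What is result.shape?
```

(5, 2)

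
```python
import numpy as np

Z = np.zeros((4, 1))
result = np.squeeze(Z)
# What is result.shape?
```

(4,)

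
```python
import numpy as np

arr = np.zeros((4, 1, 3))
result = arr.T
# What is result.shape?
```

(3, 1, 4)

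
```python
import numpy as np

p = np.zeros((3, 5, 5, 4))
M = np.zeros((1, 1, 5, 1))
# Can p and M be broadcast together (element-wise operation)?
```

Yes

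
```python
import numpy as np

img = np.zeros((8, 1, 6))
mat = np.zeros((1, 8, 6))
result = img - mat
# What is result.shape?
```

(8, 8, 6)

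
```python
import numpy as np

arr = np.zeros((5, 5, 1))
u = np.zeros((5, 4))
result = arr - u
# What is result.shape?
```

(5, 5, 4)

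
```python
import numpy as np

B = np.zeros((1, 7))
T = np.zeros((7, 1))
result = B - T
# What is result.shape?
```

(7, 7)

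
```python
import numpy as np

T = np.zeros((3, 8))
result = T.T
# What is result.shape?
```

(8, 3)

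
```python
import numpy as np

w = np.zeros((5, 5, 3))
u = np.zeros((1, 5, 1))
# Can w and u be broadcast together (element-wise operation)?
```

Yes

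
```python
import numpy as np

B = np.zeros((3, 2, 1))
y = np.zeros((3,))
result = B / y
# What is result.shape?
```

(3, 2, 3)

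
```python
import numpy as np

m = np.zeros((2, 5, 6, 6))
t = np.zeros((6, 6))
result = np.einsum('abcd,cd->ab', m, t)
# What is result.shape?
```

(2, 5)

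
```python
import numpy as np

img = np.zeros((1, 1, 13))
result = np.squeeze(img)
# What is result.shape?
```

(13,)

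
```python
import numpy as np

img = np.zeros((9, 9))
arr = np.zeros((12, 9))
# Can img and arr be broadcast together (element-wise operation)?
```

No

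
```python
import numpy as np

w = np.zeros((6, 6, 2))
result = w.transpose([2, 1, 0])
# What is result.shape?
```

(2, 6, 6)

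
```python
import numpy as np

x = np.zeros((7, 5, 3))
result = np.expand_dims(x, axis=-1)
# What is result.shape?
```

(7, 5, 3, 1)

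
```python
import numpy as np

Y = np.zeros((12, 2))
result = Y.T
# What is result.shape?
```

(2, 12)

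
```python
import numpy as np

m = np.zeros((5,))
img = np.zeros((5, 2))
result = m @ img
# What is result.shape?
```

(2,)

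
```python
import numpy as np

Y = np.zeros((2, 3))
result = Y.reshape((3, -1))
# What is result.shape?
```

(3, 2)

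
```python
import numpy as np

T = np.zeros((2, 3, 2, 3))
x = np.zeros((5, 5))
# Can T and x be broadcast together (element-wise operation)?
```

No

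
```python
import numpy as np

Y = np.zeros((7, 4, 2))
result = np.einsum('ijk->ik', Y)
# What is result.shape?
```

(7, 2)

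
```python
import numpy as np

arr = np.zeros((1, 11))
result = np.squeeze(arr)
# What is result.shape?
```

(11,)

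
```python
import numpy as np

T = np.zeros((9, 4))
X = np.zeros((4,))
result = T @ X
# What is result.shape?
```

(9,)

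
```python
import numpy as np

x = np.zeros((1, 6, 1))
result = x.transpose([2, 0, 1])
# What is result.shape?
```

(1, 1, 6)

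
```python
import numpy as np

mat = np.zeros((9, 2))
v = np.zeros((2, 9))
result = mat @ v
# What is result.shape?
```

(9, 9)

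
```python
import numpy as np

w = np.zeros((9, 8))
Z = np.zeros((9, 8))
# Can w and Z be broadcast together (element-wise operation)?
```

Yes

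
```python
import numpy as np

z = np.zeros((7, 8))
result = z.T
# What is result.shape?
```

(8, 7)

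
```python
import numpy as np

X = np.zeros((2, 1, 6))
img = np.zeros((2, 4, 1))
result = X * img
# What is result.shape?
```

(2, 4, 6)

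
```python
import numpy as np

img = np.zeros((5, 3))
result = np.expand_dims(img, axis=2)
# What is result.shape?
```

(5, 3, 1)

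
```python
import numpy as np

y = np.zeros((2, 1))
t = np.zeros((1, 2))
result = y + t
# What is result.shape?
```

(2, 2)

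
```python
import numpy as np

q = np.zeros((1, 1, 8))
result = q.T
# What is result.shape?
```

(8, 1, 1)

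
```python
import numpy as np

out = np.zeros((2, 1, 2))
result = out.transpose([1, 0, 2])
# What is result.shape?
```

(1, 2, 2)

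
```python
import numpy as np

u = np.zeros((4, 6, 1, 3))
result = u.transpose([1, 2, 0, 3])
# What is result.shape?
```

(6, 1, 4, 3)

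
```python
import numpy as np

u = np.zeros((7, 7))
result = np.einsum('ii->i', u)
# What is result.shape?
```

(7,)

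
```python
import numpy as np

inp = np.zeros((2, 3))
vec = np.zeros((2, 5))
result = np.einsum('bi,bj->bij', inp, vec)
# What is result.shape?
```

(2, 3, 5)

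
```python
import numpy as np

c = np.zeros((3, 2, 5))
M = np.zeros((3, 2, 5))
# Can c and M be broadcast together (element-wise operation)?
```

Yes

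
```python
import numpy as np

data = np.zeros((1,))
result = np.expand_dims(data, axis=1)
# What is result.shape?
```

(1, 1)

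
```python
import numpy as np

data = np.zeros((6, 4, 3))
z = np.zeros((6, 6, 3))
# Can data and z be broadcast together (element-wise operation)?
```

No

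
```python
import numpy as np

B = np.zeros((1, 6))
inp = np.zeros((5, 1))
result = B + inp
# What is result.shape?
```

(5, 6)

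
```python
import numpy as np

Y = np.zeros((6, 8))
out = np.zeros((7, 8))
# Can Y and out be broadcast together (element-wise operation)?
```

No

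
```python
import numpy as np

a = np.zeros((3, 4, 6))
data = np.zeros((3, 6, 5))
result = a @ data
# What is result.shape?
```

(3, 4, 5)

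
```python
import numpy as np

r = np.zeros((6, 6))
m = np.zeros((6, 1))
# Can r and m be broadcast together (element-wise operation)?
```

Yes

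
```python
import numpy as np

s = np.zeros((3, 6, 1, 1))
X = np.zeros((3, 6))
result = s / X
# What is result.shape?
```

(3, 6, 3, 6)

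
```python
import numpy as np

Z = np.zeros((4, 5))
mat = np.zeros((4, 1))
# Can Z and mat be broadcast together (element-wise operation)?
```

Yes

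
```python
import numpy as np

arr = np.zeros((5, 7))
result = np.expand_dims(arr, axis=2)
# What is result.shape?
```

(5, 7, 1)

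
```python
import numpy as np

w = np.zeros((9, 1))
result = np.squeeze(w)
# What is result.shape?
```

(9,)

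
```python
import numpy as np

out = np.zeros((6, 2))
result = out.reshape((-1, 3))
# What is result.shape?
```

(4, 3)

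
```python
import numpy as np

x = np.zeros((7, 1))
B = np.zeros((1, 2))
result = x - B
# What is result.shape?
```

(7, 2)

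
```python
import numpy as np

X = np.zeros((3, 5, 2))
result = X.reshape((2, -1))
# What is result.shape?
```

(2, 15)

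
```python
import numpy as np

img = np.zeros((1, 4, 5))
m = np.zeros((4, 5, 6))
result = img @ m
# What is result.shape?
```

(4, 4, 6)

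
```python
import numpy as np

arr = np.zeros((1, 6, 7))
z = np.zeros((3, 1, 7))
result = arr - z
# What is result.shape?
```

(3, 6, 7)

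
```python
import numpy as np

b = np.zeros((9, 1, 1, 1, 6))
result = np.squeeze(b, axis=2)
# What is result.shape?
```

(9, 1, 1, 6)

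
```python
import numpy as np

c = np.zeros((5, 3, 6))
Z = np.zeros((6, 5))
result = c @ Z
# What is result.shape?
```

(5, 3, 5)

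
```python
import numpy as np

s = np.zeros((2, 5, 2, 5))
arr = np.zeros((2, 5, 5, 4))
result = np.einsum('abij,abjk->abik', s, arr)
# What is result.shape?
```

(2, 5, 2, 4)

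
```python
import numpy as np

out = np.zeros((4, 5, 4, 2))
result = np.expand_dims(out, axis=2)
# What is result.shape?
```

(4, 5, 1, 4, 2)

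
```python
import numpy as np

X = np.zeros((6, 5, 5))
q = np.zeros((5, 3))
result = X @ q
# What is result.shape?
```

(6, 5, 3)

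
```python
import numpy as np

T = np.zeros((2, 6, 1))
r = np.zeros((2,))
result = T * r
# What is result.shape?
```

(2, 6, 2)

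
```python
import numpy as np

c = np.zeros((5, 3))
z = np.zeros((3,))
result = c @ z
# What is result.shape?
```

(5,)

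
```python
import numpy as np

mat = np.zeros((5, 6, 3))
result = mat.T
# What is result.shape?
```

(3, 6, 5)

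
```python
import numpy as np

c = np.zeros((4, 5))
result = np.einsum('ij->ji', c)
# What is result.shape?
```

(5, 4)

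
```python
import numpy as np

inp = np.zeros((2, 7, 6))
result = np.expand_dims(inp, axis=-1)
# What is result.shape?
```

(2, 7, 6, 1)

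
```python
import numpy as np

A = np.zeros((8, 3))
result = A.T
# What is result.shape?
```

(3, 8)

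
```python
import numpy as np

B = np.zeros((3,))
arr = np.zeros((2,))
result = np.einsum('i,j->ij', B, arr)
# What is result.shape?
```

(3, 2)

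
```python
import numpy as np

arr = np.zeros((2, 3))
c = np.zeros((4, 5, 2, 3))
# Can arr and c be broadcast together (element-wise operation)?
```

Yes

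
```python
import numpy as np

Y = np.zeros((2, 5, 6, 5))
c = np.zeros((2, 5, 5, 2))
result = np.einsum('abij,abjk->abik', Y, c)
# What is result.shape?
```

(2, 5, 6, 2)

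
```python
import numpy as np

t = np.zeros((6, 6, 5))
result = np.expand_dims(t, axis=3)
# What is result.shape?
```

(6, 6, 5, 1)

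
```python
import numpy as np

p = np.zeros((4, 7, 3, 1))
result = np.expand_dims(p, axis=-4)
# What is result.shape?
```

(4, 1, 7, 3, 1)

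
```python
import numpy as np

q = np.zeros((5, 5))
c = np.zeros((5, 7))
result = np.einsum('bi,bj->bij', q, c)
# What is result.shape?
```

(5, 5, 7)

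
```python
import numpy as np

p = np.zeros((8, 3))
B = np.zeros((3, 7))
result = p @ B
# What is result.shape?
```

(8, 7)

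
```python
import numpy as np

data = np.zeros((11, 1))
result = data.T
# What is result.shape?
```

(1, 11)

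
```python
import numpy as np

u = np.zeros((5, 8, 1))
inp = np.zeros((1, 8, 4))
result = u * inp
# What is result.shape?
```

(5, 8, 4)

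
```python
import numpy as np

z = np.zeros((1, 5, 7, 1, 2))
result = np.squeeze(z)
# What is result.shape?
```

(5, 7, 2)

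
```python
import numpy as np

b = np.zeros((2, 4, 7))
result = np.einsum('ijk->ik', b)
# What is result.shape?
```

(2, 7)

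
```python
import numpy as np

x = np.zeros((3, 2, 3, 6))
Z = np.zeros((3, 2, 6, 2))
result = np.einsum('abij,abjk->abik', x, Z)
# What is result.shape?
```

(3, 2, 3, 2)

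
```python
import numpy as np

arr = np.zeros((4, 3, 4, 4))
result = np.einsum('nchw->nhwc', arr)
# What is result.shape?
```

(4, 4, 4, 3)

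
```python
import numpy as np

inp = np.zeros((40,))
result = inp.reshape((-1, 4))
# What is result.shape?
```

(10, 4)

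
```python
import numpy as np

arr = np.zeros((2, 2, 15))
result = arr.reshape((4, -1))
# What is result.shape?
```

(4, 15)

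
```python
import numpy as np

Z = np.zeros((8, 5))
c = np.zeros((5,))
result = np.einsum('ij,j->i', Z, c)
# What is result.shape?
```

(8,)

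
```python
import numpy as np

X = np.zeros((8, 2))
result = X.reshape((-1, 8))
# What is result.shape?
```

(2, 8)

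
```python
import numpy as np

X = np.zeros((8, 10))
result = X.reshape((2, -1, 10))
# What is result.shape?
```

(2, 4, 10)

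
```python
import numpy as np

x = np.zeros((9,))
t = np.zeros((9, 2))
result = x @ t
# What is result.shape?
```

(2,)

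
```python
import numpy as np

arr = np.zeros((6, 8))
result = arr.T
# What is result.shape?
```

(8, 6)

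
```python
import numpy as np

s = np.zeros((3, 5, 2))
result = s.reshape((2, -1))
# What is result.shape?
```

(2, 15)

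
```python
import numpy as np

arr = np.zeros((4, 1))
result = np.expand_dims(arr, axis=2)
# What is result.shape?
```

(4, 1, 1)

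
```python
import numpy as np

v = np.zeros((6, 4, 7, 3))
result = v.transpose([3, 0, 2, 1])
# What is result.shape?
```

(3, 6, 7, 4)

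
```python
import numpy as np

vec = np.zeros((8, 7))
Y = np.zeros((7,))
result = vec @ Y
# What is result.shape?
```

(8,)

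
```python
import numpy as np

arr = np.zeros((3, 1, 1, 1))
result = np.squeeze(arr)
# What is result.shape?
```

(3,)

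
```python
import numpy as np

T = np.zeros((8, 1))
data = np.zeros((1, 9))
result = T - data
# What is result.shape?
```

(8, 9)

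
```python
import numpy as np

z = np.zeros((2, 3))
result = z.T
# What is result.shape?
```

(3, 2)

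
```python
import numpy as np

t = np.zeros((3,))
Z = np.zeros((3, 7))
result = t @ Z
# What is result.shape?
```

(7,)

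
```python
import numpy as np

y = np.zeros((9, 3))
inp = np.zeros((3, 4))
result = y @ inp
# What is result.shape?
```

(9, 4)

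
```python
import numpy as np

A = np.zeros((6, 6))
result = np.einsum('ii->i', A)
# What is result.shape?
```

(6,)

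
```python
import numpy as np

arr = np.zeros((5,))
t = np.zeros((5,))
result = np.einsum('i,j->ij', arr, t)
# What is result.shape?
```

(5, 5)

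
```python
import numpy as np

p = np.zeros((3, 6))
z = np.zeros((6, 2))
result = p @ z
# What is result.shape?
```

(3, 2)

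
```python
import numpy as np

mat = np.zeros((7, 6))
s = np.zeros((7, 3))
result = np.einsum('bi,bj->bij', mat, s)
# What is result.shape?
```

(7, 6, 3)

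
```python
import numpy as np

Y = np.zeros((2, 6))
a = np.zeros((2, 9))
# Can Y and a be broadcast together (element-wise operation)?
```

No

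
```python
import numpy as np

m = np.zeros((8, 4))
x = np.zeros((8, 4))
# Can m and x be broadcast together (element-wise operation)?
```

Yes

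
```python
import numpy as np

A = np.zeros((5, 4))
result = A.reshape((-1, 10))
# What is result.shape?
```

(2, 10)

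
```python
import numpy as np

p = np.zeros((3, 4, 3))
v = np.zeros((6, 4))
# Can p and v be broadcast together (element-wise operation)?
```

No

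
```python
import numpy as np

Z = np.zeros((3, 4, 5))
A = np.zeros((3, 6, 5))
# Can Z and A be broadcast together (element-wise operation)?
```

No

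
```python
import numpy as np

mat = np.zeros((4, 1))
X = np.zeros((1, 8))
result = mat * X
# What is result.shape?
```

(4, 8)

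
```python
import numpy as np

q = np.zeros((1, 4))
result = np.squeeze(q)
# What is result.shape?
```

(4,)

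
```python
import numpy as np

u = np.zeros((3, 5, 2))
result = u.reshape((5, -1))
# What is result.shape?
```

(5, 6)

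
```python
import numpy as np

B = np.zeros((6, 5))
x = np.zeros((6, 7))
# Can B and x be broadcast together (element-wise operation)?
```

No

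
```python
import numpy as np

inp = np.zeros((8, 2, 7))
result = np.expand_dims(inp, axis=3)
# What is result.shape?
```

(8, 2, 7, 1)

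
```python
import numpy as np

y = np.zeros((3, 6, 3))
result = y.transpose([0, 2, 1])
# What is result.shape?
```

(3, 3, 6)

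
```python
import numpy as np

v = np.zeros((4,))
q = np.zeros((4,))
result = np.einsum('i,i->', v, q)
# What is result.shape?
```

()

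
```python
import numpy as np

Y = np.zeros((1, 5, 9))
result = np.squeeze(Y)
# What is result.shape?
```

(5, 9)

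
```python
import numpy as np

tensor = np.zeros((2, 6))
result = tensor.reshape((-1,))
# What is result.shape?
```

(12,)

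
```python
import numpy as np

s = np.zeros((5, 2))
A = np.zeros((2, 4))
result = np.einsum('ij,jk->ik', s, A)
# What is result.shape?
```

(5, 4)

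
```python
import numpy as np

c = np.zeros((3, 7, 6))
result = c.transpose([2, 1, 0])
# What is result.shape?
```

(6, 7, 3)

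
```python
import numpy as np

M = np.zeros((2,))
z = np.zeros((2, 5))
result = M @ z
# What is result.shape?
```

(5,)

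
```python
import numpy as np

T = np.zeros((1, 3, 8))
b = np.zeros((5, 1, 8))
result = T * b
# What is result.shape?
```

(5, 3, 8)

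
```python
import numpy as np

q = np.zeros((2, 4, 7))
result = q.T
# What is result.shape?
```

(7, 4, 2)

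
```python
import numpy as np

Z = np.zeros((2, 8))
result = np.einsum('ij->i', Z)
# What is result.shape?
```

(2,)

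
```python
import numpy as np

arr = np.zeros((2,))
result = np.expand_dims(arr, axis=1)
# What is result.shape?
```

(2, 1)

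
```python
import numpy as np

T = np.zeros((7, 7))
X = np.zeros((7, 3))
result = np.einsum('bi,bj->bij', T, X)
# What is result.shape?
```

(7, 7, 3)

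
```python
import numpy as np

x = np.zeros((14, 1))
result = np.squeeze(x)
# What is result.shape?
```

(14,)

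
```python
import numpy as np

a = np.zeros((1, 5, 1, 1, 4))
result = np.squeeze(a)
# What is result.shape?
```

(5, 4)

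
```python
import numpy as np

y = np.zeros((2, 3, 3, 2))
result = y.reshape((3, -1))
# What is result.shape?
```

(3, 12)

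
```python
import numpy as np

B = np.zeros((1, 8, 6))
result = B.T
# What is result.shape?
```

(6, 8, 1)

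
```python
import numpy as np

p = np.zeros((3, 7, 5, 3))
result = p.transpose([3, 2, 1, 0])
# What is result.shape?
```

(3, 5, 7, 3)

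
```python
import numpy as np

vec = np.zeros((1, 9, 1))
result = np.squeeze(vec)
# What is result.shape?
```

(9,)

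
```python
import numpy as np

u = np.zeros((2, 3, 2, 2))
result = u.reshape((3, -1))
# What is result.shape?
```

(3, 8)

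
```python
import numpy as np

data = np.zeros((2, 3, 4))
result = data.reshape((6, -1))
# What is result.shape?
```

(6, 4)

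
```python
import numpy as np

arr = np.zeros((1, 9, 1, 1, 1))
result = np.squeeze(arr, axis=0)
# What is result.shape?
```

(9, 1, 1, 1)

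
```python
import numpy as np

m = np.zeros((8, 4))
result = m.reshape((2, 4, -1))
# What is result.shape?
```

(2, 4, 4)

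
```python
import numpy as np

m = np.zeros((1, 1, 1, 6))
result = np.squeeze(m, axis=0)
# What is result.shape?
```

(1, 1, 6)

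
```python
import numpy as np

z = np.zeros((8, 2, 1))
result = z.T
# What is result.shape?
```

(1, 2, 8)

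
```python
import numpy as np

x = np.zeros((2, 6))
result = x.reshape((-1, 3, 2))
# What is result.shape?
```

(2, 3, 2)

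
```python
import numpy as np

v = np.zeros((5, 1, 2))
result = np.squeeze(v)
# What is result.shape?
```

(5, 2)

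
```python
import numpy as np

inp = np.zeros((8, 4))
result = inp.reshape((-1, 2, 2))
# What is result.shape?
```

(8, 2, 2)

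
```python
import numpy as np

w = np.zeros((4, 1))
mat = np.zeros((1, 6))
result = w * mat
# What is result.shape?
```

(4, 6)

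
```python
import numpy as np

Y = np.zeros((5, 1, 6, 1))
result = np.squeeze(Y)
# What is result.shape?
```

(5, 6)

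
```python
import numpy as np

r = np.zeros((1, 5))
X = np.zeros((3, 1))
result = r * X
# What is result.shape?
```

(3, 5)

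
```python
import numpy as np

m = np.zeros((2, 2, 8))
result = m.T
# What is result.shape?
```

(8, 2, 2)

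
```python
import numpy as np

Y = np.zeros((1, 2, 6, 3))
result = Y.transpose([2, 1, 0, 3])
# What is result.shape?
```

(6, 2, 1, 3)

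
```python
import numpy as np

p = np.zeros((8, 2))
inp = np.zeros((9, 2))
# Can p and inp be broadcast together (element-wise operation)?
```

No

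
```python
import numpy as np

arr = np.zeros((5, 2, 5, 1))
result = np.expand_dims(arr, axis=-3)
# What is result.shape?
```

(5, 2, 1, 5, 1)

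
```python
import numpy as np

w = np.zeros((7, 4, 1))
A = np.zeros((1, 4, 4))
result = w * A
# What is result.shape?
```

(7, 4, 4)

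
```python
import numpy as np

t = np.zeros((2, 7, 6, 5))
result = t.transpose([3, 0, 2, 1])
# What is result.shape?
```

(5, 2, 6, 7)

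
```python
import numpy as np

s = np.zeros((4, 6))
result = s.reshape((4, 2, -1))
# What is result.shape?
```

(4, 2, 3)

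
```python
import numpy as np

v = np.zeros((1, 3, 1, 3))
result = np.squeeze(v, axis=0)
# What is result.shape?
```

(3, 1, 3)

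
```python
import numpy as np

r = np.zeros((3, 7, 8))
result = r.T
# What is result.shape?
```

(8, 7, 3)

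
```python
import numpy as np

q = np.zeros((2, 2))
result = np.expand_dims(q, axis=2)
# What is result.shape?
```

(2, 2, 1)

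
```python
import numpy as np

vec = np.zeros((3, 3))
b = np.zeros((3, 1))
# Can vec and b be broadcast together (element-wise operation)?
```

Yes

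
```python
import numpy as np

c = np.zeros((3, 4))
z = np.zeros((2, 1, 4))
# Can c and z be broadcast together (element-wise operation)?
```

Yes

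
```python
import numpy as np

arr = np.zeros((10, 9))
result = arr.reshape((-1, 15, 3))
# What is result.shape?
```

(2, 15, 3)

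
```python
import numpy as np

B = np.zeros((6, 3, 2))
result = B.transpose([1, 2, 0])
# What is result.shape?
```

(3, 2, 6)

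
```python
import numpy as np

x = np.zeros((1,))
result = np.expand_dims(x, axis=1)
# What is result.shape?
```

(1, 1)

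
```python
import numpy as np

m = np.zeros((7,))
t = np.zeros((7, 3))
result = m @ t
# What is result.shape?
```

(3,)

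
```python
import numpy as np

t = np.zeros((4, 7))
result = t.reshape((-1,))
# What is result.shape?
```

(28,)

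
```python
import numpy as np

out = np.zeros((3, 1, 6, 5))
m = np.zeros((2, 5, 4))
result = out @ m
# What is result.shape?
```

(3, 2, 6, 4)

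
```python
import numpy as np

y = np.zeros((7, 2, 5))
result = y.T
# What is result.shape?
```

(5, 2, 7)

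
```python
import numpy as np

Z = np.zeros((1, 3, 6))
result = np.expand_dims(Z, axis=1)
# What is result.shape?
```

(1, 1, 3, 6)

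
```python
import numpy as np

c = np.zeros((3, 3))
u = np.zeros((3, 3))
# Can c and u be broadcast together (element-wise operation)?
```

Yes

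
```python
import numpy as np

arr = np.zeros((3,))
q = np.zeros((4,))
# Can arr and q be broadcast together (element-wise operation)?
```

No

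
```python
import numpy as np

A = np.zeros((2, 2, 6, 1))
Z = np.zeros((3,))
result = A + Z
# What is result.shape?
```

(2, 2, 6, 3)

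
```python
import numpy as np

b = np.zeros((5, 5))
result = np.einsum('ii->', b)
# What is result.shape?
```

()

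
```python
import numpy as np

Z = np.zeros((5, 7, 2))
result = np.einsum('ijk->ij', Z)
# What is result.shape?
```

(5, 7)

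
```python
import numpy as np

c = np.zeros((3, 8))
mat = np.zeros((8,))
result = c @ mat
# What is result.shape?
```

(3,)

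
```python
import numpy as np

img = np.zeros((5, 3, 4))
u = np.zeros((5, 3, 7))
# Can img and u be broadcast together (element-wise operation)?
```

No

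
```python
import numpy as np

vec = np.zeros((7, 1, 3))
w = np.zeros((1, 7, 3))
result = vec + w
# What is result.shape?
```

(7, 7, 3)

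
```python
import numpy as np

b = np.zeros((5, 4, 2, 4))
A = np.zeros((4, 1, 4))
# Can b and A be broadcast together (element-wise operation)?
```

Yes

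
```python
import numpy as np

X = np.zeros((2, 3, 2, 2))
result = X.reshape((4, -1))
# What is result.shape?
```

(4, 6)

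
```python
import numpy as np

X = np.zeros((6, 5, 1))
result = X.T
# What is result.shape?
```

(1, 5, 6)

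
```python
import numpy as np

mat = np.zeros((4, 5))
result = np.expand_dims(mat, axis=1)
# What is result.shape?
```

(4, 1, 5)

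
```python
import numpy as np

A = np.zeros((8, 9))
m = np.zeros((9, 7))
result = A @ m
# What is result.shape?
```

(8, 7)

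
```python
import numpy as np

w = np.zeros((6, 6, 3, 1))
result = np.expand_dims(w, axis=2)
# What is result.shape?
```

(6, 6, 1, 3, 1)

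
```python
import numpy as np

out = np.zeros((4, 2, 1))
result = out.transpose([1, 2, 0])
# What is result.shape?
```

(2, 1, 4)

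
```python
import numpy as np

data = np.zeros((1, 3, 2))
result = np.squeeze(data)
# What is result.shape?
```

(3, 2)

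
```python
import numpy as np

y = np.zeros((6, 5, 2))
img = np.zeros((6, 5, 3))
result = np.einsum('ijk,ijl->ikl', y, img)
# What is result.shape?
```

(6, 2, 3)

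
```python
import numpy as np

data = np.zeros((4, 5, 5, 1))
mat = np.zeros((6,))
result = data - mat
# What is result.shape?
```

(4, 5, 5, 6)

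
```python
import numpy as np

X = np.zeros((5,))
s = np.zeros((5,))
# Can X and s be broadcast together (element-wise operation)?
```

Yes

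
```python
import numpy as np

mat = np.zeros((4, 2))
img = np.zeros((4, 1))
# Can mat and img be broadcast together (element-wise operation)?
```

Yes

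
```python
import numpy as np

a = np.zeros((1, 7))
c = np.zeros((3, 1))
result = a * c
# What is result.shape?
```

(3, 7)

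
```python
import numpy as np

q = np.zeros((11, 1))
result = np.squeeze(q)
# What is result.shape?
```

(11,)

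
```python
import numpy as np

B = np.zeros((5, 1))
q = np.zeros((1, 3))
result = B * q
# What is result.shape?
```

(5, 3)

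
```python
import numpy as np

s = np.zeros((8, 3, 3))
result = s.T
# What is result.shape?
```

(3, 3, 8)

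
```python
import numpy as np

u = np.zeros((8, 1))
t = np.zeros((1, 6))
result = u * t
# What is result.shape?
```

(8, 6)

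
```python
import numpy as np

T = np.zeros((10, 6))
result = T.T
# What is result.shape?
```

(6, 10)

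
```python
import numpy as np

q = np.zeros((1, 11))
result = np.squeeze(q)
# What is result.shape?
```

(11,)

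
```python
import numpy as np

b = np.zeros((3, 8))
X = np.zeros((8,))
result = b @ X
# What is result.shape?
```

(3,)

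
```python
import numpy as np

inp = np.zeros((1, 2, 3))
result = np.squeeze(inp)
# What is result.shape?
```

(2, 3)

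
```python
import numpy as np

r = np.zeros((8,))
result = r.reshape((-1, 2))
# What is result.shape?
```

(4, 2)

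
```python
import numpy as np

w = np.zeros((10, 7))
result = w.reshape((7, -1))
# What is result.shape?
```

(7, 10)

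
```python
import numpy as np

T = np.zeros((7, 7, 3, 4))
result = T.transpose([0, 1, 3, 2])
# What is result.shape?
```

(7, 7, 4, 3)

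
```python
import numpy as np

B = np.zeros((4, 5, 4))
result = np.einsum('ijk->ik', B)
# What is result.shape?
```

(4, 4)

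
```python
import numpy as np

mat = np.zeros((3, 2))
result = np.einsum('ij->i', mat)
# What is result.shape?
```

(3,)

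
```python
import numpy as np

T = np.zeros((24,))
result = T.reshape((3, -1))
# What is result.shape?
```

(3, 8)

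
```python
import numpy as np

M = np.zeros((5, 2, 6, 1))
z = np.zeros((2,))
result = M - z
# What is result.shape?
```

(5, 2, 6, 2)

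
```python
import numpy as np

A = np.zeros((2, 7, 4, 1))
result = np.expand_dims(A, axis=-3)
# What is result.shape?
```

(2, 7, 1, 4, 1)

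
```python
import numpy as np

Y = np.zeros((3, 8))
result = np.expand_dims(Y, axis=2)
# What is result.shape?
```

(3, 8, 1)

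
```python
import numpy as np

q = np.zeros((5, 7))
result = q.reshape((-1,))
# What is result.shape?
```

(35,)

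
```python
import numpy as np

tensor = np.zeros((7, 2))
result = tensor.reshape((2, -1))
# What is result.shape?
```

(2, 7)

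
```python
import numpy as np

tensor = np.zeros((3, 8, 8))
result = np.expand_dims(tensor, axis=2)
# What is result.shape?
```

(3, 8, 1, 8)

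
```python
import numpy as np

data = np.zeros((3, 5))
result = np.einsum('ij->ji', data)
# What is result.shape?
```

(5, 3)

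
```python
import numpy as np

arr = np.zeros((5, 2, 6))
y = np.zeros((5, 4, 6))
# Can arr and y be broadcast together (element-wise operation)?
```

No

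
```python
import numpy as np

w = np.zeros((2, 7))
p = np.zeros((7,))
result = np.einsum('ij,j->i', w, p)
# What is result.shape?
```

(2,)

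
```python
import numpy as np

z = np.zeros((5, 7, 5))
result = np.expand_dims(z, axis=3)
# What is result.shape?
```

(5, 7, 5, 1)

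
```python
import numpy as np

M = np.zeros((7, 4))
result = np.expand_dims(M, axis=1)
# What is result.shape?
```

(7, 1, 4)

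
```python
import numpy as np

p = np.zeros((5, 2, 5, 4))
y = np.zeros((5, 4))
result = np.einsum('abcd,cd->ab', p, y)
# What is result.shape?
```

(5, 2)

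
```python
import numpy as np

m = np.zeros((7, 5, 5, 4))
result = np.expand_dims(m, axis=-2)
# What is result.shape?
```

(7, 5, 5, 1, 4)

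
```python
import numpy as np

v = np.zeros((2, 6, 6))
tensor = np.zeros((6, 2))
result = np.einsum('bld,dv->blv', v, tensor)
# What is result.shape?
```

(2, 6, 2)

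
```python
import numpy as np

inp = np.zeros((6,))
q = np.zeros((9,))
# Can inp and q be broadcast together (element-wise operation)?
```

No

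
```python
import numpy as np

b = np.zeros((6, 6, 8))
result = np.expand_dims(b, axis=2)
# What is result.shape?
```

(6, 6, 1, 8)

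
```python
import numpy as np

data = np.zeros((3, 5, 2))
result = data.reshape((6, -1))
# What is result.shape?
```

(6, 5)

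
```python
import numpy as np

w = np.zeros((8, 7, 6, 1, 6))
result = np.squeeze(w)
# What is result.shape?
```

(8, 7, 6, 6)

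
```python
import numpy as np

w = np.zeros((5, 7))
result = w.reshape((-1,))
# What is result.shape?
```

(35,)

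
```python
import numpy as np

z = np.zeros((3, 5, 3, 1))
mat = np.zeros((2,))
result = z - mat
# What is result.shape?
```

(3, 5, 3, 2)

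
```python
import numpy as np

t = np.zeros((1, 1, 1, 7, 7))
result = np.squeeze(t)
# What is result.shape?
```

(7, 7)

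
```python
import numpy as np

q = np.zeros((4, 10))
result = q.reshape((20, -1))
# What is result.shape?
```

(20, 2)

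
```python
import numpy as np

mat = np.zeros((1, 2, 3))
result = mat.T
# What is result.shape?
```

(3, 2, 1)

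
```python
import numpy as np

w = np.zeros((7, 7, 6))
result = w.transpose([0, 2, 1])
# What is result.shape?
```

(7, 6, 7)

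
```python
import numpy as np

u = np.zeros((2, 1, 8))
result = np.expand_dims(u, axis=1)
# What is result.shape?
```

(2, 1, 1, 8)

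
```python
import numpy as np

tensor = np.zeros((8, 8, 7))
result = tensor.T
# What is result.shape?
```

(7, 8, 8)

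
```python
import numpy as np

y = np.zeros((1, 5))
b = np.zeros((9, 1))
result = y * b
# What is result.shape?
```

(9, 5)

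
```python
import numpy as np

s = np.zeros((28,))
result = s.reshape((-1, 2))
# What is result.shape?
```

(14, 2)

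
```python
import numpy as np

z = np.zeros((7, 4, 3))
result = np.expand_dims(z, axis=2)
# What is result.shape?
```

(7, 4, 1, 3)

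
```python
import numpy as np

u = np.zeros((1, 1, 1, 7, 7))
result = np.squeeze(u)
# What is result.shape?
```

(7, 7)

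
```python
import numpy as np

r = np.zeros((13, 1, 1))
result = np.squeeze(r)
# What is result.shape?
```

(13,)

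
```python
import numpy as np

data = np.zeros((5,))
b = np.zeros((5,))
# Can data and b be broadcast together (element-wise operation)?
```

Yes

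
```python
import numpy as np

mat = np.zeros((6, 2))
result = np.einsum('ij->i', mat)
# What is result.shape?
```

(6,)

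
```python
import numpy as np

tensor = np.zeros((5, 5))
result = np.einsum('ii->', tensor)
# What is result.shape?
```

()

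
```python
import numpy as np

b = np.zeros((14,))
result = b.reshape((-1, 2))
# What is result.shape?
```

(7, 2)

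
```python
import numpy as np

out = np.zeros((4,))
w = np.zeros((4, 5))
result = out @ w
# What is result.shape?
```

(5,)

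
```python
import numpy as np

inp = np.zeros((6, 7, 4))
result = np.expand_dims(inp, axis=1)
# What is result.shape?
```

(6, 1, 7, 4)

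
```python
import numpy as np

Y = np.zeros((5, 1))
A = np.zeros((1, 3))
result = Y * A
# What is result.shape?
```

(5, 3)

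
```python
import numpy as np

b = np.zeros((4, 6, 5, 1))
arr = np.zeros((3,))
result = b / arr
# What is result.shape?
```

(4, 6, 5, 3)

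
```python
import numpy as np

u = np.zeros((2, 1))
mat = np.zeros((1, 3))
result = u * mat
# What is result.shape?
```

(2, 3)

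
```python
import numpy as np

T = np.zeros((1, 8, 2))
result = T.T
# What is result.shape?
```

(2, 8, 1)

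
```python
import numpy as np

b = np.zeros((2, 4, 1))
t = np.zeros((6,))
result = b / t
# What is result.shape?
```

(2, 4, 6)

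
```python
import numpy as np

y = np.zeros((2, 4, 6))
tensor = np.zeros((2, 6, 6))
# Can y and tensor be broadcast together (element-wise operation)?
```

No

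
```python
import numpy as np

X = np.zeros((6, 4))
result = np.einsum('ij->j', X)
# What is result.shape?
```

(4,)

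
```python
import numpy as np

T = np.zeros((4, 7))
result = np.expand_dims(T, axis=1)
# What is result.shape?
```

(4, 1, 7)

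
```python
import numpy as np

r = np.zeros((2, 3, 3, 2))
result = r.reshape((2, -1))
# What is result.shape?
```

(2, 18)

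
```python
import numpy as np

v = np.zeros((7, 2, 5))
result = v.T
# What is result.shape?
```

(5, 2, 7)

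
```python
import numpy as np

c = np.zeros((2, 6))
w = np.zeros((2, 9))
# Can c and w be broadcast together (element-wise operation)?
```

No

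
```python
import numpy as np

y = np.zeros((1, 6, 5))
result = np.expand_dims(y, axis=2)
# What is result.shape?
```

(1, 6, 1, 5)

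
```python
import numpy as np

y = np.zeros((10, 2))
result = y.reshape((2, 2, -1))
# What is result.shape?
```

(2, 2, 5)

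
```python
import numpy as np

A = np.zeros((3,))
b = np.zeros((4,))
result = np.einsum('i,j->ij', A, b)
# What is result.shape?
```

(3, 4)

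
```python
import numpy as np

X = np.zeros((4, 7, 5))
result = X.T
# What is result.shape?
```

(5, 7, 4)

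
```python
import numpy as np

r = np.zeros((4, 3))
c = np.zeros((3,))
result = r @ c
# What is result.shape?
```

(4,)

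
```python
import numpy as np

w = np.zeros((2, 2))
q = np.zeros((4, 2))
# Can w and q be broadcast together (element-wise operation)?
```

No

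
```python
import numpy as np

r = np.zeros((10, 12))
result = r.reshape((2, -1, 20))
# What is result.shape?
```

(2, 3, 20)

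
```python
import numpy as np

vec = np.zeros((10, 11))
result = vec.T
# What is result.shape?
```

(11, 10)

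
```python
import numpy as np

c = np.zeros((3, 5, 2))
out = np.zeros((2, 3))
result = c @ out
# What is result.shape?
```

(3, 5, 3)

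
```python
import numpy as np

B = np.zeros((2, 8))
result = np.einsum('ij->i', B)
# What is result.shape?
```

(2,)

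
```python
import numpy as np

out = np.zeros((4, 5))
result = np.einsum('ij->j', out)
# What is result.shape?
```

(5,)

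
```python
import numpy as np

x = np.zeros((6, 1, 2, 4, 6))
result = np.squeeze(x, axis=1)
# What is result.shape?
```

(6, 2, 4, 6)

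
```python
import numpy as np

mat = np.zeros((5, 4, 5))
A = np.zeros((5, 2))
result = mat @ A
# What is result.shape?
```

(5, 4, 2)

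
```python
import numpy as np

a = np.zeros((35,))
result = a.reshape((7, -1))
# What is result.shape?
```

(7, 5)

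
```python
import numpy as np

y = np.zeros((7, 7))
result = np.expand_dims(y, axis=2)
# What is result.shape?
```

(7, 7, 1)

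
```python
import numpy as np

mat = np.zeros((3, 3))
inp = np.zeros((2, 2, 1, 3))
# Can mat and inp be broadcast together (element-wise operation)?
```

Yes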